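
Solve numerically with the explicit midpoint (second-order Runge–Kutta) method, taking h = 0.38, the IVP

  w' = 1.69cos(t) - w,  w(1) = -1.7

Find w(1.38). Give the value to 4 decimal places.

Midpoint: k1 = f(t_n, w_n); k2 = f(t_n + h/2, w_n + (h/2)·k1); w_{n+1} = w_n + h·k2.
t=1.000000, w=-1.700000:
  k1 = f(1.000000, -1.700000) = 2.613111
  k2 = f(1.190000, -1.203509) = 1.831614
  w ← -1.700000 + 0.38·1.831614 = -1.003987
w(1.38) ≈ -1.0040

-1.0040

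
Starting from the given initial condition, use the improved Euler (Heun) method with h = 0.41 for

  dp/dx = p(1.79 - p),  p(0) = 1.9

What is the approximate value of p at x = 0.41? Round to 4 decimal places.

1.8481

Heun: k1 = f(x_n, p_n); k2 = f(x_n + h, p_n + h·k1); p_{n+1} = p_n + (h/2)·(k1 + k2).
x=0.000000, p=1.900000:
  k1 = f(0.000000, 1.900000) = -0.209000
  k2 = f(0.410000, 1.814310) = -0.044106
  p ← 1.900000 + (0.41/2)·(-0.209000 + (-0.044106)) = 1.848113
p(0.41) ≈ 1.8481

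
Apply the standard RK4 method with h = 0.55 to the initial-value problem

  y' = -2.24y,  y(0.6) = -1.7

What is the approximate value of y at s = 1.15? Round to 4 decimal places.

RK4: k1 = f(s_n, y_n); k2 = f(s_n + h/2, y_n + (h/2)·k1); k3 = f(s_n + h/2, y_n + (h/2)·k2); k4 = f(s_n + h, y_n + h·k3); y_{n+1} = y_n + (h/6)·(k1 + 2k2 + 2k3 + k4).
s=0.600000, y=-1.700000:
  k1 = f(0.600000, -1.700000) = 3.808000
  k2 = f(0.875000, -0.652800) = 1.462272
  k3 = f(0.875000, -1.297875) = 2.907240
  k4 = f(1.150000, -0.101018) = 0.226280
  y ← -1.700000 + (0.55/6)·(k1 + 2k2 + 2k3 + k4) = -0.529114
y(1.15) ≈ -0.5291

-0.5291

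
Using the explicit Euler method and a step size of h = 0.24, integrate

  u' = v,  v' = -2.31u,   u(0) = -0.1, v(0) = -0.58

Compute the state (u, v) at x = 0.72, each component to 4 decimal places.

-0.4592, -0.1895

Euler on (u,v): u_{n+1} = u_n + h·u', v_{n+1} = v_n + h·v'.
0.000000: (-0.100000, -0.580000); f=(-0.580000, 0.231000) → (-0.239200, -0.524560)
0.240000: (-0.239200, -0.524560); f=(-0.524560, 0.552552) → (-0.365094, -0.391948)
0.480000: (-0.365094, -0.391948); f=(-0.391948, 0.843368) → (-0.459162, -0.189539)
(u(0.72), v(0.72)) ≈ (-0.4592, -0.1895)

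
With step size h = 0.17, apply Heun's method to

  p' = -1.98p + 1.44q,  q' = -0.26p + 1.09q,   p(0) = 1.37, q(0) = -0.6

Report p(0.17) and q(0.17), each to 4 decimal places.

Heun on (p,q): k1 = f(x_n, state_n); k2 = f(x_n + h, state_n + h·k1); state_{n+1} = state_n + (h/2)·(k1 + k2).
0.000000: (1.370000, -0.600000)
  k1 = (-3.576600, -1.010200)
  predictor → (0.761978, -0.771734)
  k2 = (-2.620013, -1.039304)
  → (0.843288, -0.774208)
(p(0.17), q(0.17)) ≈ (0.8433, -0.7742)

0.8433, -0.7742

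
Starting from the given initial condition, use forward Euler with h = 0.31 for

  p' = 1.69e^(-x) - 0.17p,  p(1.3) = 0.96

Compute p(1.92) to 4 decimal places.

1.1015

Euler: p_{n+1} = p_n + h·f(x_n, p_n).
x=1.300000, p=0.960000: f=0.297379 → p ← 0.960000 + 0.31·0.297379 = 1.052187
x=1.610000, p=1.052187: f=0.158938 → p ← 1.052187 + 0.31·0.158938 = 1.101458
p(1.92) ≈ 1.1015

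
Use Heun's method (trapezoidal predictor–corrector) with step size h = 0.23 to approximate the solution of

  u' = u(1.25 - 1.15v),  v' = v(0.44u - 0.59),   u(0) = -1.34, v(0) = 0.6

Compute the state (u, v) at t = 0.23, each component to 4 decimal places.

Heun on (u,v): k1 = f(t_n, state_n); k2 = f(t_n + h, state_n + h·k1); state_{n+1} = state_n + (h/2)·(k1 + k2).
0.000000: (-1.340000, 0.600000)
  k1 = (-0.750400, -0.707760)
  predictor → (-1.512592, 0.437215)
  k2 = (-1.130213, -0.548941)
  → (-1.556270, 0.455479)
(u(0.23), v(0.23)) ≈ (-1.5563, 0.4555)

-1.5563, 0.4555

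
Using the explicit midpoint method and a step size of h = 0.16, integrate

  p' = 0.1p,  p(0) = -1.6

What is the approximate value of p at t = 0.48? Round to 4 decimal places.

Midpoint: k1 = f(t_n, p_n); k2 = f(t_n + h/2, p_n + (h/2)·k1); p_{n+1} = p_n + h·k2.
t=0.000000, p=-1.600000:
  k1 = f(0.000000, -1.600000) = -0.160000
  k2 = f(0.080000, -1.612800) = -0.161280
  p ← -1.600000 + 0.16·(-0.161280) = -1.625805
t=0.160000, p=-1.625805:
  k1 = f(0.160000, -1.625805) = -0.162580
  k2 = f(0.240000, -1.638811) = -0.163881
  p ← -1.625805 + 0.16·(-0.163881) = -1.652026
t=0.320000, p=-1.652026:
  k1 = f(0.320000, -1.652026) = -0.165203
  k2 = f(0.400000, -1.665242) = -0.166524
  p ← -1.652026 + 0.16·(-0.166524) = -1.678670
p(0.48) ≈ -1.6787

-1.6787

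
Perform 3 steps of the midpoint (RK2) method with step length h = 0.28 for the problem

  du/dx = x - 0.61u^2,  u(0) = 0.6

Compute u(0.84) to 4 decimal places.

0.7572

Midpoint: k1 = f(x_n, u_n); k2 = f(x_n + h/2, u_n + (h/2)·k1); u_{n+1} = u_n + h·k2.
x=0.000000, u=0.600000:
  k1 = f(0.000000, 0.600000) = -0.219600
  k2 = f(0.140000, 0.569256) = -0.057672
  u ← 0.600000 + 0.28·(-0.057672) = 0.583852
x=0.280000, u=0.583852:
  k1 = f(0.280000, 0.583852) = 0.072061
  k2 = f(0.420000, 0.593940) = 0.204813
  u ← 0.583852 + 0.28·0.204813 = 0.641200
x=0.560000, u=0.641200:
  k1 = f(0.560000, 0.641200) = 0.309207
  k2 = f(0.700000, 0.684488) = 0.414200
  u ← 0.641200 + 0.28·0.414200 = 0.757176
u(0.84) ≈ 0.7572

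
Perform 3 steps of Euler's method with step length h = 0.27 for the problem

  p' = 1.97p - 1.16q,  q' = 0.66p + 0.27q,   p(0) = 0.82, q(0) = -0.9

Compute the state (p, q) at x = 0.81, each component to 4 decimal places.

Euler on (p,q): p_{n+1} = p_n + h·p', q_{n+1} = q_n + h·q'.
0.000000: (0.820000, -0.900000); f=(2.659400, 0.298200) → (1.538038, -0.819486)
0.270000: (1.538038, -0.819486); f=(3.980539, 0.793844) → (2.612783, -0.605148)
0.540000: (2.612783, -0.605148); f=(5.849155, 1.561047) → (4.192055, -0.183665)
(p(0.81), q(0.81)) ≈ (4.1921, -0.1837)

4.1921, -0.1837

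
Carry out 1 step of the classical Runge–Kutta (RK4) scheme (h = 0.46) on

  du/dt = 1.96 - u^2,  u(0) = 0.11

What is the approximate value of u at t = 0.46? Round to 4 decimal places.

0.8639

RK4: k1 = f(t_n, u_n); k2 = f(t_n + h/2, u_n + (h/2)·k1); k3 = f(t_n + h/2, u_n + (h/2)·k2); k4 = f(t_n + h, u_n + h·k3); u_{n+1} = u_n + (h/6)·(k1 + 2k2 + 2k3 + k4).
t=0.000000, u=0.110000:
  k1 = f(0.000000, 0.110000) = 1.947900
  k2 = f(0.230000, 0.558017) = 1.648617
  k3 = f(0.230000, 0.489182) = 1.720701
  k4 = f(0.460000, 0.901522) = 1.147257
  u ← 0.110000 + (0.46/6)·(k1 + 2k2 + 2k3 + k4) = 0.863924
u(0.46) ≈ 0.8639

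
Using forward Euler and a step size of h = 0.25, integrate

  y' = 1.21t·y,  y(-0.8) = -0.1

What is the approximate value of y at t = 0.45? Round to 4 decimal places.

Euler: y_{n+1} = y_n + h·f(t_n, y_n).
t=-0.800000, y=-0.100000: f=0.096800 → y ← -0.100000 + 0.25·0.096800 = -0.075800
t=-0.550000, y=-0.075800: f=0.050445 → y ← -0.075800 + 0.25·0.050445 = -0.063189
t=-0.300000, y=-0.063189: f=0.022938 → y ← -0.063189 + 0.25·0.022938 = -0.057454
t=-0.050000, y=-0.057454: f=0.003476 → y ← -0.057454 + 0.25·0.003476 = -0.056585
t=0.200000, y=-0.056585: f=-0.013694 → y ← -0.056585 + 0.25·(-0.013694) = -0.060009
y(0.45) ≈ -0.0600

-0.0600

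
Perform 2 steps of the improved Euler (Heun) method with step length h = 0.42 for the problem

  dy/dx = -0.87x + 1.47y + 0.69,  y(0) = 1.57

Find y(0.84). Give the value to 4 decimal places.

5.7807

Heun: k1 = f(x_n, y_n); k2 = f(x_n + h, y_n + h·k1); y_{n+1} = y_n + (h/2)·(k1 + k2).
x=0.000000, y=1.570000:
  k1 = f(0.000000, 1.570000) = 2.997900
  k2 = f(0.420000, 2.829118) = 4.483403
  y ← 1.570000 + (0.42/2)·(2.997900 + 4.483403) = 3.141074
x=0.420000, y=3.141074:
  k1 = f(0.420000, 3.141074) = 4.941978
  k2 = f(0.840000, 5.216705) = 7.627756
  y ← 3.141074 + (0.42/2)·(4.941978 + 7.627756) = 5.780718
y(0.84) ≈ 5.7807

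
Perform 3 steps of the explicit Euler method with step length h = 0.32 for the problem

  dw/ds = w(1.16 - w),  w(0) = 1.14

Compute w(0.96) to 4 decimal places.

Euler: w_{n+1} = w_n + h·f(s_n, w_n).
s=0.000000, w=1.140000: f=0.022800 → w ← 1.140000 + 0.32·0.022800 = 1.147296
s=0.320000, w=1.147296: f=0.014575 → w ← 1.147296 + 0.32·0.014575 = 1.151960
s=0.640000, w=1.151960: f=0.009262 → w ← 1.151960 + 0.32·0.009262 = 1.154924
w(0.96) ≈ 1.1549

1.1549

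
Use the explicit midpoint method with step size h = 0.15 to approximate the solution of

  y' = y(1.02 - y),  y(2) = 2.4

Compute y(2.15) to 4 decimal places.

Midpoint: k1 = f(x_n, y_n); k2 = f(x_n + h/2, y_n + (h/2)·k1); y_{n+1} = y_n + h·k2.
x=2.000000, y=2.400000:
  k1 = f(2.000000, 2.400000) = -3.312000
  k2 = f(2.075000, 2.151600) = -2.434751
  y ← 2.400000 + 0.15·(-2.434751) = 2.034787
y(2.15) ≈ 2.0348

2.0348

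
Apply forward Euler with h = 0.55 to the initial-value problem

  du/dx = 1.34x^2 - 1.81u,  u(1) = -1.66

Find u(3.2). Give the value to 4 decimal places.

5.1902

Euler: u_{n+1} = u_n + h·f(x_n, u_n).
x=1.000000, u=-1.660000: f=4.344600 → u ← -1.660000 + 0.55·4.344600 = 0.729530
x=1.550000, u=0.729530: f=1.898901 → u ← 0.729530 + 0.55·1.898901 = 1.773925
x=2.100000, u=1.773925: f=2.698595 → u ← 1.773925 + 0.55·2.698595 = 3.258153
x=2.650000, u=3.258153: f=3.512894 → u ← 3.258153 + 0.55·3.512894 = 5.190244
u(3.2) ≈ 5.1902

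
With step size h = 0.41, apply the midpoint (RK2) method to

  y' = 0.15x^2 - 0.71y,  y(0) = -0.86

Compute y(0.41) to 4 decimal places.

-0.6435

Midpoint: k1 = f(x_n, y_n); k2 = f(x_n + h/2, y_n + (h/2)·k1); y_{n+1} = y_n + h·k2.
x=0.000000, y=-0.860000:
  k1 = f(0.000000, -0.860000) = 0.610600
  k2 = f(0.205000, -0.734827) = 0.528031
  y ← -0.860000 + 0.41·0.528031 = -0.643507
y(0.41) ≈ -0.6435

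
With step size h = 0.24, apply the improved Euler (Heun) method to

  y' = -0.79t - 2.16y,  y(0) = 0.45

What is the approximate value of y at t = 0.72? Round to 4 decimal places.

Heun: k1 = f(t_n, y_n); k2 = f(t_n + h, y_n + h·k1); y_{n+1} = y_n + (h/2)·(k1 + k2).
t=0.000000, y=0.450000:
  k1 = f(0.000000, 0.450000) = -0.972000
  k2 = f(0.240000, 0.216720) = -0.657715
  y ← 0.450000 + (0.24/2)·(-0.972000 + (-0.657715)) = 0.254434
t=0.240000, y=0.254434:
  k1 = f(0.240000, 0.254434) = -0.739178
  k2 = f(0.480000, 0.077031) = -0.545588
  y ← 0.254434 + (0.24/2)·(-0.739178 + (-0.545588)) = 0.100262
t=0.480000, y=0.100262:
  k1 = f(0.480000, 0.100262) = -0.595767
  k2 = f(0.720000, -0.042722) = -0.476521
  y ← 0.100262 + (0.24/2)·(-0.595767 + (-0.476521)) = -0.028412
y(0.72) ≈ -0.0284

-0.0284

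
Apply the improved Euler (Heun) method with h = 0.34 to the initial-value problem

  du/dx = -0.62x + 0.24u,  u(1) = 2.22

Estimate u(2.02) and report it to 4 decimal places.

1.7723

Heun: k1 = f(x_n, u_n); k2 = f(x_n + h, u_n + h·k1); u_{n+1} = u_n + (h/2)·(k1 + k2).
x=1.000000, u=2.220000:
  k1 = f(1.000000, 2.220000) = -0.087200
  k2 = f(1.340000, 2.190352) = -0.305116
  u ← 2.220000 + (0.34/2)·(-0.087200 + (-0.305116)) = 2.153306
x=1.340000, u=2.153306:
  k1 = f(1.340000, 2.153306) = -0.314006
  k2 = f(1.680000, 2.046544) = -0.550429
  u ← 2.153306 + (0.34/2)·(-0.314006 + (-0.550429)) = 2.006352
x=1.680000, u=2.006352:
  k1 = f(1.680000, 2.006352) = -0.560075
  k2 = f(2.020000, 1.815927) = -0.816578
  u ← 2.006352 + (0.34/2)·(-0.560075 + (-0.816578)) = 1.772321
u(2.02) ≈ 1.7723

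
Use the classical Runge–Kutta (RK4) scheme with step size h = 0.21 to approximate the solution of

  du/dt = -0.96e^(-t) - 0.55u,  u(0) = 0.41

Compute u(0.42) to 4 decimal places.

0.0338

RK4: k1 = f(t_n, u_n); k2 = f(t_n + h/2, u_n + (h/2)·k1); k3 = f(t_n + h/2, u_n + (h/2)·k2); k4 = f(t_n + h, u_n + h·k3); u_{n+1} = u_n + (h/6)·(k1 + 2k2 + 2k3 + k4).
t=0.000000, u=0.410000:
  k1 = f(0.000000, 0.410000) = -1.185500
  k2 = f(0.105000, 0.285523) = -1.021349
  k3 = f(0.105000, 0.302758) = -1.030829
  k4 = f(0.210000, 0.193526) = -0.884600
  u ← 0.410000 + (0.21/6)·(k1 + 2k2 + 2k3 + k4) = 0.193894
t=0.210000, u=0.193894:
  k1 = f(0.210000, 0.193894) = -0.884803
  k2 = f(0.315000, 0.100990) = -0.756142
  k3 = f(0.315000, 0.114499) = -0.763572
  k4 = f(0.420000, 0.033544) = -0.649214
  u ← 0.193894 + (0.21/6)·(k1 + 2k2 + 2k3 + k4) = 0.033824
u(0.42) ≈ 0.0338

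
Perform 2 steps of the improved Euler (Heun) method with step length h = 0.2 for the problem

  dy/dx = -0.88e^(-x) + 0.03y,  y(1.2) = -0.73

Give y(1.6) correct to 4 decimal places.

-0.8271

Heun: k1 = f(x_n, y_n); k2 = f(x_n + h, y_n + h·k1); y_{n+1} = y_n + (h/2)·(k1 + k2).
x=1.200000, y=-0.730000:
  k1 = f(1.200000, -0.730000) = -0.286951
  k2 = f(1.400000, -0.787390) = -0.240627
  y ← -0.730000 + (0.2/2)·(-0.286951 + (-0.240627)) = -0.782758
x=1.400000, y=-0.782758:
  k1 = f(1.400000, -0.782758) = -0.240488
  k2 = f(1.600000, -0.830855) = -0.202595
  y ← -0.782758 + (0.2/2)·(-0.240488 + (-0.202595)) = -0.827066
y(1.6) ≈ -0.8271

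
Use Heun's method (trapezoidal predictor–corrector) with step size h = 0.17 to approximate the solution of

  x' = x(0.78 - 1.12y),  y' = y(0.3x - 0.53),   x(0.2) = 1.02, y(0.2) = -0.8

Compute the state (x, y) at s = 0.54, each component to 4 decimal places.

Heun on (x,y): k1 = f(s_n, state_n); k2 = f(s_n + h, state_n + h·k1); state_{n+1} = state_n + (h/2)·(k1 + k2).
0.200000: (1.020000, -0.800000)
  k1 = (1.709520, 0.179200)
  predictor → (1.310618, -0.769536)
  k2 = (2.151879, 0.105284)
  → (1.348219, -0.775819)
0.370000: (1.348219, -0.775819)
  k1 = (2.223101, 0.097392)
  predictor → (1.726146, -0.759262)
  k2 = (2.814263, 0.009230)
  → (1.776395, -0.766756)
(x(0.54), y(0.54)) ≈ (1.7764, -0.7668)

1.7764, -0.7668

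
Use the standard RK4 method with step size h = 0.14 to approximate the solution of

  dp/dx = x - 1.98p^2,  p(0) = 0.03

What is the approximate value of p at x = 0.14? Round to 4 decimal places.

RK4: k1 = f(x_n, p_n); k2 = f(x_n + h/2, p_n + (h/2)·k1); k3 = f(x_n + h/2, p_n + (h/2)·k2); k4 = f(x_n + h, p_n + h·k3); p_{n+1} = p_n + (h/6)·(k1 + 2k2 + 2k3 + k4).
x=0.000000, p=0.030000:
  k1 = f(0.000000, 0.030000) = -0.001782
  k2 = f(0.070000, 0.029875) = 0.068233
  k3 = f(0.070000, 0.034776) = 0.067605
  k4 = f(0.140000, 0.039465) = 0.136916
  p ← 0.030000 + (0.14/6)·(k1 + 2k2 + 2k3 + k4) = 0.039492
p(0.14) ≈ 0.0395

0.0395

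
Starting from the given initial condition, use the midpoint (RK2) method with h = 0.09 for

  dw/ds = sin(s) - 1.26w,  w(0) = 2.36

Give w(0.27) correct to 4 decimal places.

Midpoint: k1 = f(s_n, w_n); k2 = f(s_n + h/2, w_n + (h/2)·k1); w_{n+1} = w_n + h·k2.
s=0.000000, w=2.360000:
  k1 = f(0.000000, 2.360000) = -2.973600
  k2 = f(0.045000, 2.226188) = -2.760012
  w ← 2.360000 + 0.09·(-2.760012) = 2.111599
s=0.090000, w=2.111599:
  k1 = f(0.090000, 2.111599) = -2.570736
  k2 = f(0.135000, 1.995916) = -2.380264
  w ← 2.111599 + 0.09·(-2.380264) = 1.897375
s=0.180000, w=1.897375:
  k1 = f(0.180000, 1.897375) = -2.211663
  k2 = f(0.225000, 1.797850) = -2.042185
  w ← 1.897375 + 0.09·(-2.042185) = 1.713579
w(0.27) ≈ 1.7136

1.7136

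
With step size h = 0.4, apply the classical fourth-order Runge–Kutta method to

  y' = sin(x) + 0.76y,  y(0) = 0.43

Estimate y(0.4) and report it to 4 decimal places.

0.6704

RK4: k1 = f(x_n, y_n); k2 = f(x_n + h/2, y_n + (h/2)·k1); k3 = f(x_n + h/2, y_n + (h/2)·k2); k4 = f(x_n + h, y_n + h·k3); y_{n+1} = y_n + (h/6)·(k1 + 2k2 + 2k3 + k4).
x=0.000000, y=0.430000:
  k1 = f(0.000000, 0.430000) = 0.326800
  k2 = f(0.200000, 0.495360) = 0.575143
  k3 = f(0.200000, 0.545029) = 0.612891
  k4 = f(0.400000, 0.675156) = 0.902537
  y ← 0.430000 + (0.4/6)·(k1 + 2k2 + 2k3 + k4) = 0.670360
y(0.4) ≈ 0.6704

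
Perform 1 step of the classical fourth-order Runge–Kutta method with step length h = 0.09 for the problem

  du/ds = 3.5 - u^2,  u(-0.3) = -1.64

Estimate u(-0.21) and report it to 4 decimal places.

-1.5554

RK4: k1 = f(s_n, u_n); k2 = f(s_n + h/2, u_n + (h/2)·k1); k3 = f(s_n + h/2, u_n + (h/2)·k2); k4 = f(s_n + h, u_n + h·k3); u_{n+1} = u_n + (h/6)·(k1 + 2k2 + 2k3 + k4).
s=-0.300000, u=-1.640000:
  k1 = f(-0.300000, -1.640000) = 0.810400
  k2 = f(-0.255000, -1.603532) = 0.928685
  k3 = f(-0.255000, -1.598209) = 0.945727
  k4 = f(-0.210000, -1.554885) = 1.082334
  u ← -1.640000 + (0.09/6)·(k1 + 2k2 + 2k3 + k4) = -1.555377
u(-0.21) ≈ -1.5554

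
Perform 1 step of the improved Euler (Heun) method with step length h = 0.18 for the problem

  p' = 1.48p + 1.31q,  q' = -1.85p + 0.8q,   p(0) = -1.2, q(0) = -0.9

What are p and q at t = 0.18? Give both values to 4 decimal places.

-1.7709, -0.5220

Heun on (p,q): k1 = f(t_n, state_n); k2 = f(t_n + h, state_n + h·k1); state_{n+1} = state_n + (h/2)·(k1 + k2).
0.000000: (-1.200000, -0.900000)
  k1 = (-2.955000, 1.500000)
  predictor → (-1.731900, -0.630000)
  k2 = (-3.388512, 2.700015)
  → (-1.770916, -0.521999)
(p(0.18), q(0.18)) ≈ (-1.7709, -0.5220)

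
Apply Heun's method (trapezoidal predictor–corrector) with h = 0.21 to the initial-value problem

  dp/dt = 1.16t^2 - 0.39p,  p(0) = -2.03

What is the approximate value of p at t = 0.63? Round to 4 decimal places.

-1.4913

Heun: k1 = f(t_n, p_n); k2 = f(t_n + h, p_n + h·k1); p_{n+1} = p_n + (h/2)·(k1 + k2).
t=0.000000, p=-2.030000:
  k1 = f(0.000000, -2.030000) = 0.791700
  k2 = f(0.210000, -1.863743) = 0.778016
  p ← -2.030000 + (0.21/2)·(0.791700 + 0.778016) = -1.865180
t=0.210000, p=-1.865180:
  k1 = f(0.210000, -1.865180) = 0.778576
  k2 = f(0.420000, -1.701679) = 0.868279
  p ← -1.865180 + (0.21/2)·(0.778576 + 0.868279) = -1.692260
t=0.420000, p=-1.692260:
  k1 = f(0.420000, -1.692260) = 0.864605
  k2 = f(0.630000, -1.510693) = 1.049574
  p ← -1.692260 + (0.21/2)·(0.864605 + 1.049574) = -1.491271
p(0.63) ≈ -1.4913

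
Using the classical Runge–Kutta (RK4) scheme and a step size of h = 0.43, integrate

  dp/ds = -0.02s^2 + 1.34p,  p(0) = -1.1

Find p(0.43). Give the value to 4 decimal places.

RK4: k1 = f(s_n, p_n); k2 = f(s_n + h/2, p_n + (h/2)·k1); k3 = f(s_n + h/2, p_n + (h/2)·k2); k4 = f(s_n + h, p_n + h·k3); p_{n+1} = p_n + (h/6)·(k1 + 2k2 + 2k3 + k4).
s=0.000000, p=-1.100000:
  k1 = f(0.000000, -1.100000) = -1.474000
  k2 = f(0.215000, -1.416910) = -1.899584
  k3 = f(0.215000, -1.508411) = -2.022195
  k4 = f(0.430000, -1.969544) = -2.642887
  p ← -1.100000 + (0.43/6)·(k1 + 2k2 + 2k3 + k4) = -1.957165
p(0.43) ≈ -1.9572

-1.9572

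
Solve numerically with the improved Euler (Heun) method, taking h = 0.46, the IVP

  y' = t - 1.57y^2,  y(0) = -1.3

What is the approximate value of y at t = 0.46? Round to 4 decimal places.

Heun: k1 = f(t_n, y_n); k2 = f(t_n + h, y_n + h·k1); y_{n+1} = y_n + (h/2)·(k1 + k2).
t=0.000000, y=-1.300000:
  k1 = f(0.000000, -1.300000) = -2.653300
  k2 = f(0.460000, -2.520518) = -9.514227
  y ← -1.300000 + (0.46/2)·(-2.653300 + (-9.514227)) = -4.098531
y(0.46) ≈ -4.0985

-4.0985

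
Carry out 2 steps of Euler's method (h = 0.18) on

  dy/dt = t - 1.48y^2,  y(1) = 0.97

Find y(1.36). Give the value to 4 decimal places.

Euler: y_{n+1} = y_n + h·f(t_n, y_n).
t=1.000000, y=0.970000: f=-0.392532 → y ← 0.970000 + 0.18·(-0.392532) = 0.899344
t=1.180000, y=0.899344: f=-0.017054 → y ← 0.899344 + 0.18·(-0.017054) = 0.896275
y(1.36) ≈ 0.8963

0.8963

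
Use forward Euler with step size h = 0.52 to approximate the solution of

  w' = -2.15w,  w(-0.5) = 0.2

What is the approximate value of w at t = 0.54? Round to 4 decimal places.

0.0028

Euler: w_{n+1} = w_n + h·f(t_n, w_n).
t=-0.500000, w=0.200000: f=-0.430000 → w ← 0.200000 + 0.52·(-0.430000) = -0.023600
t=0.020000, w=-0.023600: f=0.050740 → w ← -0.023600 + 0.52·0.050740 = 0.002785
w(0.54) ≈ 0.0028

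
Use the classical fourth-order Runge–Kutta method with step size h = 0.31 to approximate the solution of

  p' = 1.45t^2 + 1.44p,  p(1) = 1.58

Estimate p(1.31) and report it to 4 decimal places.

3.2138

RK4: k1 = f(t_n, p_n); k2 = f(t_n + h/2, p_n + (h/2)·k1); k3 = f(t_n + h/2, p_n + (h/2)·k2); k4 = f(t_n + h, p_n + h·k3); p_{n+1} = p_n + (h/6)·(k1 + 2k2 + 2k3 + k4).
t=1.000000, p=1.580000:
  k1 = f(1.000000, 1.580000) = 3.725200
  k2 = f(1.155000, 2.157406) = 5.041001
  k3 = f(1.155000, 2.361355) = 5.334688
  k4 = f(1.310000, 3.233753) = 7.144950
  p ← 1.580000 + (0.31/6)·(k1 + 2k2 + 2k3 + k4) = 3.213779
p(1.31) ≈ 3.2138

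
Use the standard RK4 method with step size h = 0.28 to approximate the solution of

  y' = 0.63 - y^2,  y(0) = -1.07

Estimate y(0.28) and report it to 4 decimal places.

-1.2710

RK4: k1 = f(t_n, y_n); k2 = f(t_n + h/2, y_n + (h/2)·k1); k3 = f(t_n + h/2, y_n + (h/2)·k2); k4 = f(t_n + h, y_n + h·k3); y_{n+1} = y_n + (h/6)·(k1 + 2k2 + 2k3 + k4).
t=0.000000, y=-1.070000:
  k1 = f(0.000000, -1.070000) = -0.514900
  k2 = f(0.140000, -1.142086) = -0.674360
  k3 = f(0.140000, -1.164410) = -0.725852
  k4 = f(0.280000, -1.273238) = -0.991136
  y ← -1.070000 + (0.28/6)·(k1 + 2k2 + 2k3 + k4) = -1.270968
y(0.28) ≈ -1.2710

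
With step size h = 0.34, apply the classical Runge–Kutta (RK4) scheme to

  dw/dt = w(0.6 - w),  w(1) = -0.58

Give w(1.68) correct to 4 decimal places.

RK4: k1 = f(t_n, w_n); k2 = f(t_n + h/2, w_n + (h/2)·k1); k3 = f(t_n + h/2, w_n + (h/2)·k2); k4 = f(t_n + h, w_n + h·k3); w_{n+1} = w_n + (h/6)·(k1 + 2k2 + 2k3 + k4).
t=1.000000, w=-0.580000:
  k1 = f(1.000000, -0.580000) = -0.684400
  k2 = f(1.170000, -0.696348) = -0.902709
  k3 = f(1.170000, -0.733461) = -0.978041
  k4 = f(1.340000, -0.912534) = -1.380238
  w ← -0.580000 + (0.34/6)·(k1 + 2k2 + 2k3 + k4) = -0.910148
t=1.340000, w=-0.910148:
  k1 = f(1.340000, -0.910148) = -1.374458
  k2 = f(1.510000, -1.143806) = -1.994575
  k3 = f(1.510000, -1.249226) = -2.310100
  k4 = f(1.680000, -1.695582) = -3.892347
  w ← -0.910148 + (0.34/6)·(k1 + 2k2 + 2k3 + k4) = -1.696463
w(1.68) ≈ -1.6965

-1.6965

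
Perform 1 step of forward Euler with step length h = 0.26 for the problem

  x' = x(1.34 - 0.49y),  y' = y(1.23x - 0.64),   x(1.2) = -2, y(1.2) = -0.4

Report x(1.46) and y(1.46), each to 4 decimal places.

-2.7987, -0.0776

Euler on (x,y): x_{n+1} = x_n + h·x', y_{n+1} = y_n + h·y'.
1.200000: (-2.000000, -0.400000); f=(-3.072000, 1.240000) → (-2.798720, -0.077600)
(x(1.46), y(1.46)) ≈ (-2.7987, -0.0776)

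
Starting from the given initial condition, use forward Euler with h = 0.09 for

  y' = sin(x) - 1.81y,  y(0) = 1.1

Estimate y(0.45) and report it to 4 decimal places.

0.5200

Euler: y_{n+1} = y_n + h·f(x_n, y_n).
x=0.000000, y=1.100000: f=-1.991000 → y ← 1.100000 + 0.09·(-1.991000) = 0.920810
x=0.090000, y=0.920810: f=-1.576788 → y ← 0.920810 + 0.09·(-1.576788) = 0.778899
x=0.180000, y=0.778899: f=-1.230778 → y ← 0.778899 + 0.09·(-1.230778) = 0.668129
x=0.270000, y=0.668129: f=-0.942582 → y ← 0.668129 + 0.09·(-0.942582) = 0.583297
x=0.360000, y=0.583297: f=-0.703493 → y ← 0.583297 + 0.09·(-0.703493) = 0.519982
y(0.45) ≈ 0.5200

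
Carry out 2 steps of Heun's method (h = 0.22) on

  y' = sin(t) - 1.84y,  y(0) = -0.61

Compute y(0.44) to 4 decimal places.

Heun: k1 = f(t_n, y_n); k2 = f(t_n + h, y_n + h·k1); y_{n+1} = y_n + (h/2)·(k1 + k2).
t=0.000000, y=-0.610000:
  k1 = f(0.000000, -0.610000) = 1.122400
  k2 = f(0.220000, -0.363072) = 0.886282
  y ← -0.610000 + (0.22/2)·(1.122400 + 0.886282) = -0.389045
t=0.220000, y=-0.389045:
  k1 = f(0.220000, -0.389045) = 0.934072
  k2 = f(0.440000, -0.183549) = 0.763670
  y ← -0.389045 + (0.22/2)·(0.934072 + 0.763670) = -0.202293
y(0.44) ≈ -0.2023

-0.2023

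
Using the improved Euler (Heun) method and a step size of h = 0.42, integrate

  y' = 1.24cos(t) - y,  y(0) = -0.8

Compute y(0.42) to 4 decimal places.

-0.1458

Heun: k1 = f(t_n, y_n); k2 = f(t_n + h, y_n + h·k1); y_{n+1} = y_n + (h/2)·(k1 + k2).
t=0.000000, y=-0.800000:
  k1 = f(0.000000, -0.800000) = 2.040000
  k2 = f(0.420000, 0.056800) = 1.075430
  y ← -0.800000 + (0.42/2)·(2.040000 + 1.075430) = -0.145760
y(0.42) ≈ -0.1458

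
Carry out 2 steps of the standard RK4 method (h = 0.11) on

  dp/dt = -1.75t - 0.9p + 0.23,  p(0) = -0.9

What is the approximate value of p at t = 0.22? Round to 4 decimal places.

RK4: k1 = f(t_n, p_n); k2 = f(t_n + h/2, p_n + (h/2)·k1); k3 = f(t_n + h/2, p_n + (h/2)·k2); k4 = f(t_n + h, p_n + h·k3); p_{n+1} = p_n + (h/6)·(k1 + 2k2 + 2k3 + k4).
t=0.000000, p=-0.900000:
  k1 = f(0.000000, -0.900000) = 1.040000
  k2 = f(0.055000, -0.842800) = 0.892270
  k3 = f(0.055000, -0.850925) = 0.899583
  k4 = f(0.110000, -0.801046) = 0.758441
  p ← -0.900000 + (0.11/6)·(k1 + 2k2 + 2k3 + k4) = -0.801327
t=0.110000, p=-0.801327:
  k1 = f(0.110000, -0.801327) = 0.758695
  k2 = f(0.165000, -0.759599) = 0.624889
  k3 = f(0.165000, -0.766958) = 0.631513
  k4 = f(0.220000, -0.731861) = 0.503675
  p ← -0.801327 + (0.11/6)·(k1 + 2k2 + 2k3 + k4) = -0.732116
p(0.22) ≈ -0.7321

-0.7321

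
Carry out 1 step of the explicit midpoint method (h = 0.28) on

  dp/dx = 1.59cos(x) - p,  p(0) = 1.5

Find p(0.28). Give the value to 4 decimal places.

1.5173

Midpoint: k1 = f(x_n, p_n); k2 = f(x_n + h/2, p_n + (h/2)·k1); p_{n+1} = p_n + h·k2.
x=0.000000, p=1.500000:
  k1 = f(0.000000, 1.500000) = 0.090000
  k2 = f(0.140000, 1.512600) = 0.061843
  p ← 1.500000 + 0.28·0.061843 = 1.517316
p(0.28) ≈ 1.5173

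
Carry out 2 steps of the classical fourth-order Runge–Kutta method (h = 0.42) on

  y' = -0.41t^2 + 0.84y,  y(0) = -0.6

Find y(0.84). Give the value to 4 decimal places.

RK4: k1 = f(t_n, y_n); k2 = f(t_n + h/2, y_n + (h/2)·k1); k3 = f(t_n + h/2, y_n + (h/2)·k2); k4 = f(t_n + h, y_n + h·k3); y_{n+1} = y_n + (h/6)·(k1 + 2k2 + 2k3 + k4).
t=0.000000, y=-0.600000:
  k1 = f(0.000000, -0.600000) = -0.504000
  k2 = f(0.210000, -0.705840) = -0.610987
  k3 = f(0.210000, -0.728307) = -0.629859
  k4 = f(0.420000, -0.864541) = -0.798538
  y ← -0.600000 + (0.42/6)·(k1 + 2k2 + 2k3 + k4) = -0.864896
t=0.420000, y=-0.864896:
  k1 = f(0.420000, -0.864896) = -0.798837
  k2 = f(0.630000, -1.032652) = -1.030156
  k3 = f(0.630000, -1.081229) = -1.070961
  k4 = f(0.840000, -1.314700) = -1.393644
  y ← -0.864896 + (0.42/6)·(k1 + 2k2 + 2k3 + k4) = -1.312526
y(0.84) ≈ -1.3125

-1.3125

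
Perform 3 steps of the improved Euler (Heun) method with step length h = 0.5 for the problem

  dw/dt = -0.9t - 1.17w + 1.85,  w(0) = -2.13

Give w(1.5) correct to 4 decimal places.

Heun: k1 = f(t_n, w_n); k2 = f(t_n + h, w_n + h·k1); w_{n+1} = w_n + (h/2)·(k1 + k2).
t=0.000000, w=-2.130000:
  k1 = f(0.000000, -2.130000) = 4.342100
  k2 = f(0.500000, 0.041050) = 1.351971
  w ← -2.130000 + (0.5/2)·(4.342100 + 1.351971) = -0.706482
t=0.500000, w=-0.706482:
  k1 = f(0.500000, -0.706482) = 2.226584
  k2 = f(1.000000, 0.406810) = 0.474032
  w ← -0.706482 + (0.5/2)·(2.226584 + 0.474032) = -0.031328
t=1.000000, w=-0.031328:
  k1 = f(1.000000, -0.031328) = 0.986654
  k2 = f(1.500000, 0.461999) = -0.040539
  w ← -0.031328 + (0.5/2)·(0.986654 + (-0.040539)) = 0.205201
w(1.5) ≈ 0.2052

0.2052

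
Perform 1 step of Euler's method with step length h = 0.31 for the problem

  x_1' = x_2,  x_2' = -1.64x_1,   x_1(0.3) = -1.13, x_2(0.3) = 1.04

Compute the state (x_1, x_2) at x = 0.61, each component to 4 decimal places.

-0.8076, 1.6145

Euler on (x_1,x_2): x_1_{n+1} = x_1_n + h·x_1', x_2_{n+1} = x_2_n + h·x_2'.
0.300000: (-1.130000, 1.040000); f=(1.040000, 1.853200) → (-0.807600, 1.614492)
(x_1(0.61), x_2(0.61)) ≈ (-0.8076, 1.6145)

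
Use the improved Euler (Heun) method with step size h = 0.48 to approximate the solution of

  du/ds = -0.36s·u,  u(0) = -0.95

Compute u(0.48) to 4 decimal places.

-0.9106

Heun: k1 = f(s_n, u_n); k2 = f(s_n + h, u_n + h·k1); u_{n+1} = u_n + (h/2)·(k1 + k2).
s=0.000000, u=-0.950000:
  k1 = f(0.000000, -0.950000) = 0.000000
  k2 = f(0.480000, -0.950000) = 0.164160
  u ← -0.950000 + (0.48/2)·(0.000000 + 0.164160) = -0.910602
u(0.48) ≈ -0.9106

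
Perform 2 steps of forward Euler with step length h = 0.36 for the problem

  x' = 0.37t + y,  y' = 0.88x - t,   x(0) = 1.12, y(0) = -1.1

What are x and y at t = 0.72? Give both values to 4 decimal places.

Euler on (x,y): x_{n+1} = x_n + h·x', y_{n+1} = y_n + h·y'.
0.000000: (1.120000, -1.100000); f=(-1.100000, 0.985600) → (0.724000, -0.745184)
0.360000: (0.724000, -0.745184); f=(-0.611984, 0.277120) → (0.503686, -0.645421)
(x(0.72), y(0.72)) ≈ (0.5037, -0.6454)

0.5037, -0.6454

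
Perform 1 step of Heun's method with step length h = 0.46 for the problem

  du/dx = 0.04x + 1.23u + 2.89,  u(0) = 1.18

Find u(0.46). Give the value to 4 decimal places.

Heun: k1 = f(x_n, u_n); k2 = f(x_n + h, u_n + h·k1); u_{n+1} = u_n + (h/2)·(k1 + k2).
x=0.000000, u=1.180000:
  k1 = f(0.000000, 1.180000) = 4.341400
  k2 = f(0.460000, 3.177044) = 6.816164
  u ← 1.180000 + (0.46/2)·(4.341400 + 6.816164) = 3.746240
u(0.46) ≈ 3.7462

3.7462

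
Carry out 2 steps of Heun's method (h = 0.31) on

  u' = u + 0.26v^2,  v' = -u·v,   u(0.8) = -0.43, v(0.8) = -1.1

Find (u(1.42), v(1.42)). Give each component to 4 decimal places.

Heun on (u,v): k1 = f(t_n, state_n); k2 = f(t_n + h, state_n + h·k1); state_{n+1} = state_n + (h/2)·(k1 + k2).
0.800000: (-0.430000, -1.100000)
  k1 = (-0.115400, -0.473000)
  predictor → (-0.465774, -1.246630)
  k2 = (-0.061712, -0.580648)
  → (-0.457452, -1.263315)
1.110000: (-0.457452, -1.263315)
  k1 = (-0.042501, -0.577907)
  predictor → (-0.470628, -1.442466)
  k2 = (0.070357, -0.678865)
  → (-0.453135, -1.458115)
(u(1.42), v(1.42)) ≈ (-0.4531, -1.4581)

-0.4531, -1.4581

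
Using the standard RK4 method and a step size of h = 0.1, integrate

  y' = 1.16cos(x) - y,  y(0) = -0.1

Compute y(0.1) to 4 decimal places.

0.0197

RK4: k1 = f(x_n, y_n); k2 = f(x_n + h/2, y_n + (h/2)·k1); k3 = f(x_n + h/2, y_n + (h/2)·k2); k4 = f(x_n + h, y_n + h·k3); y_{n+1} = y_n + (h/6)·(k1 + 2k2 + 2k3 + k4).
x=0.000000, y=-0.100000:
  k1 = f(0.000000, -0.100000) = 1.260000
  k2 = f(0.050000, -0.037000) = 1.195550
  k3 = f(0.050000, -0.040222) = 1.198773
  k4 = f(0.100000, 0.019877) = 1.134328
  y ← -0.100000 + (0.1/6)·(k1 + 2k2 + 2k3 + k4) = 0.019716
y(0.1) ≈ 0.0197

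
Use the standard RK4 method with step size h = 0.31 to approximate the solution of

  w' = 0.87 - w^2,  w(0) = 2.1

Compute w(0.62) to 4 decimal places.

1.1912

RK4: k1 = f(t_n, w_n); k2 = f(t_n + h/2, w_n + (h/2)·k1); k3 = f(t_n + h/2, w_n + (h/2)·k2); k4 = f(t_n + h, w_n + h·k3); w_{n+1} = w_n + (h/6)·(k1 + 2k2 + 2k3 + k4).
t=0.000000, w=2.100000:
  k1 = f(0.000000, 2.100000) = -3.540000
  k2 = f(0.155000, 1.551300) = -1.536532
  k3 = f(0.155000, 1.861838) = -2.596439
  k4 = f(0.310000, 1.295104) = -0.807294
  w ← 2.100000 + (0.31/6)·(k1 + 2k2 + 2k3 + k4) = 1.448316
t=0.310000, w=1.448316:
  k1 = f(0.310000, 1.448316) = -1.227620
  k2 = f(0.465000, 1.258035) = -0.712652
  k3 = f(0.465000, 1.337855) = -0.919856
  k4 = f(0.620000, 1.163161) = -0.482943
  w ← 1.448316 + (0.31/6)·(k1 + 2k2 + 2k3 + k4) = 1.191245
w(0.62) ≈ 1.1912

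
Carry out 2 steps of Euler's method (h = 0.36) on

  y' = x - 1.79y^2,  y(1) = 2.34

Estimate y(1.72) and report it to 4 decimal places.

-0.7812

Euler: y_{n+1} = y_n + h·f(x_n, y_n).
x=1.000000, y=2.340000: f=-8.801324 → y ← 2.340000 + 0.36·(-8.801324) = -0.828477
x=1.360000, y=-0.828477: f=0.131391 → y ← -0.828477 + 0.36·0.131391 = -0.781176
y(1.72) ≈ -0.7812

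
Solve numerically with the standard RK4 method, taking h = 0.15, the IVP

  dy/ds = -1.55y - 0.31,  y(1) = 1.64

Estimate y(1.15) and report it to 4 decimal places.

RK4: k1 = f(s_n, y_n); k2 = f(s_n + h/2, y_n + (h/2)·k1); k3 = f(s_n + h/2, y_n + (h/2)·k2); k4 = f(s_n + h, y_n + h·k3); y_{n+1} = y_n + (h/6)·(k1 + 2k2 + 2k3 + k4).
s=1.000000, y=1.640000:
  k1 = f(1.000000, 1.640000) = -2.852000
  k2 = f(1.075000, 1.426100) = -2.520455
  k3 = f(1.075000, 1.450966) = -2.558997
  k4 = f(1.150000, 1.256150) = -2.257033
  y ← 1.640000 + (0.15/6)·(k1 + 2k2 + 2k3 + k4) = 1.258302
y(1.15) ≈ 1.2583

1.2583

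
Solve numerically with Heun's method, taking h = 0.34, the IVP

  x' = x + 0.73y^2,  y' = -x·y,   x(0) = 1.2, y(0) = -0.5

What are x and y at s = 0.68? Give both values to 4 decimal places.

Heun on (x,y): k1 = f(s_n, state_n); k2 = f(s_n + h, state_n + h·k1); state_{n+1} = state_n + (h/2)·(k1 + k2).
0.000000: (1.200000, -0.500000)
  k1 = (1.382500, 0.600000)
  predictor → (1.670050, -0.296000)
  k2 = (1.734010, 0.494335)
  → (1.729807, -0.313963)
0.340000: (1.729807, -0.313963)
  k1 = (1.801765, 0.543095)
  predictor → (2.342407, -0.129311)
  k2 = (2.354613, 0.302898)
  → (2.436391, -0.170144)
(x(0.68), y(0.68)) ≈ (2.4364, -0.1701)

2.4364, -0.1701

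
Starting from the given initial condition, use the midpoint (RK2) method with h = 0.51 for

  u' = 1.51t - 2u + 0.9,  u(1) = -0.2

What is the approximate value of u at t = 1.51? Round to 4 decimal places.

Midpoint: k1 = f(t_n, u_n); k2 = f(t_n + h/2, u_n + (h/2)·k1); u_{n+1} = u_n + h·k2.
t=1.000000, u=-0.200000:
  k1 = f(1.000000, -0.200000) = 2.810000
  k2 = f(1.255000, 0.516550) = 1.761950
  u ← -0.200000 + 0.51·1.761950 = 0.698594
u(1.51) ≈ 0.6986

0.6986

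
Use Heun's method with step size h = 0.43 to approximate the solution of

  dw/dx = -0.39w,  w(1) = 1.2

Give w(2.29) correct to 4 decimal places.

0.7275

Heun: k1 = f(x_n, w_n); k2 = f(x_n + h, w_n + h·k1); w_{n+1} = w_n + (h/2)·(k1 + k2).
x=1.000000, w=1.200000:
  k1 = f(1.000000, 1.200000) = -0.468000
  k2 = f(1.430000, 0.998760) = -0.389516
  w ← 1.200000 + (0.43/2)·(-0.468000 + (-0.389516)) = 1.015634
x=1.430000, w=1.015634:
  k1 = f(1.430000, 1.015634) = -0.396097
  k2 = f(1.860000, 0.845312) = -0.329672
  w ← 1.015634 + (0.43/2)·(-0.396097 + (-0.329672)) = 0.859594
x=1.860000, w=0.859594:
  k1 = f(1.860000, 0.859594) = -0.335242
  k2 = f(2.290000, 0.715440) = -0.279022
  w ← 0.859594 + (0.43/2)·(-0.335242 + (-0.279022)) = 0.727527
w(2.29) ≈ 0.7275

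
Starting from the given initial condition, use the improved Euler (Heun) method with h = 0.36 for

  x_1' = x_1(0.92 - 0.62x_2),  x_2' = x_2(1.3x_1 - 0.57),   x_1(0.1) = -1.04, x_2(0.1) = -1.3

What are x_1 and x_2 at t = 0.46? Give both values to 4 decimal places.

Heun on (x_1,x_2): k1 = f(t_n, state_n); k2 = f(t_n + h, state_n + h·k1); state_{n+1} = state_n + (h/2)·(k1 + k2).
0.100000: (-1.040000, -1.300000)
  k1 = (-1.795040, 2.498600)
  predictor → (-1.686214, -0.400504)
  k2 = (-1.970025, 1.106224)
  → (-1.717712, -0.651132)
(x_1(0.46), x_2(0.46)) ≈ (-1.7177, -0.6511)

-1.7177, -0.6511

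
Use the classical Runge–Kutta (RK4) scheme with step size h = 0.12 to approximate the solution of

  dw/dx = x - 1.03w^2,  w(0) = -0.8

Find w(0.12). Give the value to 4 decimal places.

-0.8800

RK4: k1 = f(x_n, w_n); k2 = f(x_n + h/2, w_n + (h/2)·k1); k3 = f(x_n + h/2, w_n + (h/2)·k2); k4 = f(x_n + h, w_n + h·k3); w_{n+1} = w_n + (h/6)·(k1 + 2k2 + 2k3 + k4).
x=0.000000, w=-0.800000:
  k1 = f(0.000000, -0.800000) = -0.659200
  k2 = f(0.060000, -0.839552) = -0.665993
  k3 = f(0.060000, -0.839960) = -0.666698
  k4 = f(0.120000, -0.880004) = -0.677639
  w ← -0.800000 + (0.12/6)·(k1 + 2k2 + 2k3 + k4) = -0.880044
w(0.12) ≈ -0.8800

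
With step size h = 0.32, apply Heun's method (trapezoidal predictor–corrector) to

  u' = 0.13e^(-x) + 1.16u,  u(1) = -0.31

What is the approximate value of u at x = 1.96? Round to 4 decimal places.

-0.8673

Heun: k1 = f(x_n, u_n); k2 = f(x_n + h, u_n + h·k1); u_{n+1} = u_n + (h/2)·(k1 + k2).
x=1.000000, u=-0.310000:
  k1 = f(1.000000, -0.310000) = -0.311776
  k2 = f(1.320000, -0.409768) = -0.440604
  u ← -0.310000 + (0.32/2)·(-0.311776 + (-0.440604)) = -0.430381
x=1.320000, u=-0.430381:
  k1 = f(1.320000, -0.430381) = -0.464514
  k2 = f(1.640000, -0.579025) = -0.646452
  u ← -0.430381 + (0.32/2)·(-0.464514 + (-0.646452)) = -0.608135
x=1.640000, u=-0.608135:
  k1 = f(1.640000, -0.608135) = -0.680219
  k2 = f(1.960000, -0.825805) = -0.939623
  u ← -0.608135 + (0.32/2)·(-0.680219 + (-0.939623)) = -0.867310
u(1.96) ≈ -0.8673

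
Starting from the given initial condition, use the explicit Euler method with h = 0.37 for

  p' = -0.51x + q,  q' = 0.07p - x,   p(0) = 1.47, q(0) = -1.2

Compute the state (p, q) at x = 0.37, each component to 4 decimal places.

Euler on (p,q): p_{n+1} = p_n + h·p', q_{n+1} = q_n + h·q'.
0.000000: (1.470000, -1.200000); f=(-1.200000, 0.102900) → (1.026000, -1.161927)
(p(0.37), q(0.37)) ≈ (1.0260, -1.1619)

1.0260, -1.1619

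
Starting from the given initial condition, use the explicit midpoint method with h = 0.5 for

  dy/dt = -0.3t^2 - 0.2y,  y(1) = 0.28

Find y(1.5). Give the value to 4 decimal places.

Midpoint: k1 = f(t_n, y_n); k2 = f(t_n + h/2, y_n + (h/2)·k1); y_{n+1} = y_n + h·k2.
t=1.000000, y=0.280000:
  k1 = f(1.000000, 0.280000) = -0.356000
  k2 = f(1.250000, 0.191000) = -0.506950
  y ← 0.280000 + 0.5·(-0.506950) = 0.026525
y(1.5) ≈ 0.0265

0.0265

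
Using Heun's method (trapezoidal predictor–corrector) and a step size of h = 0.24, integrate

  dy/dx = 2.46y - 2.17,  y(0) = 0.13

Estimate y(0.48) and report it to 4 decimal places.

-1.4601

Heun: k1 = f(x_n, y_n); k2 = f(x_n + h, y_n + h·k1); y_{n+1} = y_n + (h/2)·(k1 + k2).
x=0.000000, y=0.130000:
  k1 = f(0.000000, 0.130000) = -1.850200
  k2 = f(0.240000, -0.314048) = -2.942558
  y ← 0.130000 + (0.24/2)·(-1.850200 + (-2.942558)) = -0.445131
x=0.240000, y=-0.445131:
  k1 = f(0.240000, -0.445131) = -3.265022
  k2 = f(0.480000, -1.228736) = -5.192691
  y ← -0.445131 + (0.24/2)·(-3.265022 + (-5.192691)) = -1.460057
y(0.48) ≈ -1.4601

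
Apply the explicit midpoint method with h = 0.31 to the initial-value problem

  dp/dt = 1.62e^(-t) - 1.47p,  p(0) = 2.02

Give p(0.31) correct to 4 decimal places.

Midpoint: k1 = f(t_n, p_n); k2 = f(t_n + h/2, p_n + (h/2)·k1); p_{n+1} = p_n + h·k2.
t=0.000000, p=2.020000:
  k1 = f(0.000000, 2.020000) = -1.349400
  k2 = f(0.155000, 1.810843) = -1.274547
  p ← 2.020000 + 0.31·(-1.274547) = 1.624891
p(0.31) ≈ 1.6249

1.6249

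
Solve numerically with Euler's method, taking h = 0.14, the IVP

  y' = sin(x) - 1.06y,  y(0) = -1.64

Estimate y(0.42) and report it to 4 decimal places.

Euler: y_{n+1} = y_n + h·f(x_n, y_n).
x=0.000000, y=-1.640000: f=1.738400 → y ← -1.640000 + 0.14·1.738400 = -1.396624
x=0.140000, y=-1.396624: f=1.619965 → y ← -1.396624 + 0.14·1.619965 = -1.169829
x=0.280000, y=-1.169829: f=1.516374 → y ← -1.169829 + 0.14·1.516374 = -0.957537
y(0.42) ≈ -0.9575

-0.9575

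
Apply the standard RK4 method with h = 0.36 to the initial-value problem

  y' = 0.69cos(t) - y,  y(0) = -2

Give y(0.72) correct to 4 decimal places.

-0.6548

RK4: k1 = f(t_n, y_n); k2 = f(t_n + h/2, y_n + (h/2)·k1); k3 = f(t_n + h/2, y_n + (h/2)·k2); k4 = f(t_n + h, y_n + h·k3); y_{n+1} = y_n + (h/6)·(k1 + 2k2 + 2k3 + k4).
t=0.000000, y=-2.000000:
  k1 = f(0.000000, -2.000000) = 2.690000
  k2 = f(0.180000, -1.515800) = 2.194652
  k3 = f(0.180000, -1.604963) = 2.283815
  k4 = f(0.360000, -1.177827) = 1.823595
  y ← -2.000000 + (0.36/6)·(k1 + 2k2 + 2k3 + k4) = -1.191768
t=0.360000, y=-1.191768:
  k1 = f(0.360000, -1.191768) = 1.837537
  k2 = f(0.540000, -0.861012) = 1.452831
  k3 = f(0.540000, -0.930259) = 1.522078
  k4 = f(0.720000, -0.643820) = 1.162566
  y ← -1.191768 + (0.36/6)·(k1 + 2k2 + 2k3 + k4) = -0.654773
y(0.72) ≈ -0.6548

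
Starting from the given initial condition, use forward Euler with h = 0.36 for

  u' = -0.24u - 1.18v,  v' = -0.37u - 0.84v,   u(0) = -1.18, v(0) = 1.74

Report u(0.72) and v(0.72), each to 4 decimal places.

-2.2426, 1.1985

Euler on (u,v): u_{n+1} = u_n + h·u', v_{n+1} = v_n + h·v'.
0.000000: (-1.180000, 1.740000); f=(-1.770000, -1.025000) → (-1.817200, 1.371000)
0.360000: (-1.817200, 1.371000); f=(-1.181652, -0.479276) → (-2.242595, 1.198461)
(u(0.72), v(0.72)) ≈ (-2.2426, 1.1985)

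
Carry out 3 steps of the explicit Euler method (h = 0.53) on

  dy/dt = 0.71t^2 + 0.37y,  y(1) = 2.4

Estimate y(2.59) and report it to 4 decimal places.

7.2957

Euler: y_{n+1} = y_n + h·f(t_n, y_n).
t=1.000000, y=2.400000: f=1.598000 → y ← 2.400000 + 0.53·1.598000 = 3.246940
t=1.530000, y=3.246940: f=2.863407 → y ← 3.246940 + 0.53·2.863407 = 4.764546
t=2.060000, y=4.764546: f=4.775838 → y ← 4.764546 + 0.53·4.775838 = 7.295740
y(2.59) ≈ 7.2957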